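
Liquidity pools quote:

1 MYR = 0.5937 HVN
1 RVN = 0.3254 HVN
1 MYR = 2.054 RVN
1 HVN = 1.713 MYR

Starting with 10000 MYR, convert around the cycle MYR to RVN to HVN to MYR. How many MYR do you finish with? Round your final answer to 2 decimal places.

11449.21

10000 MYR × 2.054 = 20540 RVN
20540 RVN × 0.3254 = 6683.716 HVN
6683.716 HVN × 1.713 = 11449.205508 MYR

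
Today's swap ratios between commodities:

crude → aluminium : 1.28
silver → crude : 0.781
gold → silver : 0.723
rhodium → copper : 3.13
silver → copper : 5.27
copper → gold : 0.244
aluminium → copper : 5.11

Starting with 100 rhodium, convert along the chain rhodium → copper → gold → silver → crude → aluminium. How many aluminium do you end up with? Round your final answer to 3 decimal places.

100 rhodium × 3.13 = 313 copper
313 copper × 0.244 = 76.372 gold
76.372 gold × 0.723 = 55.216956 silver
55.216956 silver × 0.781 = 43.124442636 crude
43.124442636 crude × 1.28 = 55.19928657408 aluminium

55.199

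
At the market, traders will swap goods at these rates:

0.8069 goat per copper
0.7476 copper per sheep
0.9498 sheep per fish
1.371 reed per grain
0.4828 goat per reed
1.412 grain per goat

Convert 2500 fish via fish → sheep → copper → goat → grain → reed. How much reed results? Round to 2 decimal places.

2772.89

2500 fish × 0.9498 = 2374.5 sheep
2374.5 sheep × 0.7476 = 1775.1762 copper
1775.1762 copper × 0.8069 = 1432.38967578 goat
1432.38967578 goat × 1.412 = 2022.53422220136 grain
2022.53422220136 grain × 1.371 = 2772.89441863806456 reed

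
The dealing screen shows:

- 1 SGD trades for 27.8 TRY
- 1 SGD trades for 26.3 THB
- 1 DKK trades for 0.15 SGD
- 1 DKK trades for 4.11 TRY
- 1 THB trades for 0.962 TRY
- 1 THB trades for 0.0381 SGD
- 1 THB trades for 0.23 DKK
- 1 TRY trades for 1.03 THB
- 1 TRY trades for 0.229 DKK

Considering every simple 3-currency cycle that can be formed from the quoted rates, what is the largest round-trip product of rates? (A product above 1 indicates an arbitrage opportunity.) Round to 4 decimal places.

THB→SGD→TRY→THB: 0.0381 × 27.8 × 1.03 = 1.09096
THB→DKK→TRY→THB: 0.23 × 4.11 × 1.03 = 0.97366
TRY→DKK→SGD→TRY: 0.229 × 0.15 × 27.8 = 0.95493
THB→DKK→SGD→THB: 0.23 × 0.15 × 26.3 = 0.90735
Maximum is THB→SGD→TRY→THB at 1.0910; arbitrage exists.

1.0910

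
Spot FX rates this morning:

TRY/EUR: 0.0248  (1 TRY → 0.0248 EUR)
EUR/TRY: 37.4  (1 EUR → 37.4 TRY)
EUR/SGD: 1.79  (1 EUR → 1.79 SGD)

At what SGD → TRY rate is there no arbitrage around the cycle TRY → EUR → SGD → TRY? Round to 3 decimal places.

22.527

Known legs of the cycle: 0.0248 × 1.79 = 0.044392
For no arbitrage the full-cycle product must be 1, so the missing rate is 1 / 0.044392 ≈ 22.52658.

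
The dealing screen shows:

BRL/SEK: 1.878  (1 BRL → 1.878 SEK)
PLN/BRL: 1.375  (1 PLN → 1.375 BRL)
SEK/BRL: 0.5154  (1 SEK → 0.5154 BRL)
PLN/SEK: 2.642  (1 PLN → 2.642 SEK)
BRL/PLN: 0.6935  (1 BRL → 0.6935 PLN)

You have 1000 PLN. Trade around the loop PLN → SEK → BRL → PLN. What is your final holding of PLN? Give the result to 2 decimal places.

1000 PLN × 2.642 = 2642 SEK
2642 SEK × 0.5154 = 1361.6868 BRL
1361.6868 BRL × 0.6935 = 944.3297958 PLN

944.33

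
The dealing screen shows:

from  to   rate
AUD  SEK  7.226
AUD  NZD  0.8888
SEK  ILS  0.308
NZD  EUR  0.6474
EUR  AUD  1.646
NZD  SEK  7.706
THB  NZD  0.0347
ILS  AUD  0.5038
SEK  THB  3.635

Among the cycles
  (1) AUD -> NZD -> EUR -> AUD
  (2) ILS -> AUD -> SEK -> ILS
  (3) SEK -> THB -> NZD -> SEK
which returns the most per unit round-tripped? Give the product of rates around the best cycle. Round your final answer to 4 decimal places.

(1) 0.8888 × 0.6474 × 1.646 = 0.94712
(2) 0.5038 × 7.226 × 0.308 = 1.12126
(3) 3.635 × 0.0347 × 7.706 = 0.97199
Highest is cycle (2) at 1.1213 (>1, arbitrage).

1.1213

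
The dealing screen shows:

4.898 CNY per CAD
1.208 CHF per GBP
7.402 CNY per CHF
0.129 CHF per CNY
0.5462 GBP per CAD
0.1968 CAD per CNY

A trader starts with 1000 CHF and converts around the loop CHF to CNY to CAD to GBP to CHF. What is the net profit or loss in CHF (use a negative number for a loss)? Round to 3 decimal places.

-38.846

1000 CHF × 7.402 = 7402 CNY
7402 CNY × 0.1968 = 1456.7136 CAD
1456.7136 CAD × 0.5462 = 795.65696832 GBP
795.65696832 GBP × 1.208 = 961.15361773056 CHF
Net change: 961.15361773056 − 1000 = -38.84638226944 CHF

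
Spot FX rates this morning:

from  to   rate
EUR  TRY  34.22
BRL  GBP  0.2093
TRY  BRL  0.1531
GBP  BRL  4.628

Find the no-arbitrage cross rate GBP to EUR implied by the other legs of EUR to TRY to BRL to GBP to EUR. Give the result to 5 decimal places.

0.91196

Known legs of the cycle: 34.22 × 0.1531 × 0.2093 = 1.0965398626
For no arbitrage the full-cycle product must be 1, so the missing rate is 1 / 1.0965398626 ≈ 0.9119596.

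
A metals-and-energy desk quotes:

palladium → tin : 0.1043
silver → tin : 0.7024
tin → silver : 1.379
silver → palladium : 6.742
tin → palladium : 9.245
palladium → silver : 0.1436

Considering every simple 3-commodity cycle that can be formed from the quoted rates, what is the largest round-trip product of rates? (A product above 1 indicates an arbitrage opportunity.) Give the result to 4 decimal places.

tin→silver→palladium→tin: 1.379 × 6.742 × 0.1043 = 0.96970
tin→palladium→silver→tin: 9.245 × 0.1436 × 0.7024 = 0.93249
Maximum is tin→silver→palladium→tin at 0.9697; no arbitrage — every cycle loses value.

0.9697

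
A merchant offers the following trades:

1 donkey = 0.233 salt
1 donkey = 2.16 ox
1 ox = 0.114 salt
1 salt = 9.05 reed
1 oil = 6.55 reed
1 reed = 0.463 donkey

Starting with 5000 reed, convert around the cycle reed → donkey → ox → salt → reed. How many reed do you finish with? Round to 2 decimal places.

5000 reed × 0.463 = 2315 donkey
2315 donkey × 2.16 = 5000.4 ox
5000.4 ox × 0.114 = 570.0456 salt
570.0456 salt × 9.05 = 5158.91268 reed

5158.91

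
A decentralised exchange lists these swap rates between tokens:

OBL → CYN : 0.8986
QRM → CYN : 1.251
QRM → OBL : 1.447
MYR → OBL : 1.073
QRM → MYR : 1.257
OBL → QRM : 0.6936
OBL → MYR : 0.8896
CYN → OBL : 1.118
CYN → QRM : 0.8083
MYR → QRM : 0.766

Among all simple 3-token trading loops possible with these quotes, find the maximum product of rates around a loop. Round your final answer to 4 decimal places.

CYN→QRM→OBL→CYN: 0.8083 × 1.447 × 0.8986 = 1.05101
MYR→QRM→OBL→MYR: 0.766 × 1.447 × 0.8896 = 0.98603
CYN→OBL→QRM→CYN: 1.118 × 0.6936 × 1.251 = 0.97008
MYR→OBL→QRM→MYR: 1.073 × 0.6936 × 1.257 = 0.93550
Maximum is CYN→QRM→OBL→CYN at 1.0510; arbitrage exists.

1.0510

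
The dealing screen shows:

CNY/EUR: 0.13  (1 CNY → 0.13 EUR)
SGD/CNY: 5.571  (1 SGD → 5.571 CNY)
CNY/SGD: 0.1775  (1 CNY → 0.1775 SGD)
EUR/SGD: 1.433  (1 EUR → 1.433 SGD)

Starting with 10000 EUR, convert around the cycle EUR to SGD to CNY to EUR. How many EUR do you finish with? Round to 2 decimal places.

10378.22

10000 EUR × 1.433 = 14330 SGD
14330 SGD × 5.571 = 79832.43 CNY
79832.43 CNY × 0.13 = 10378.2159 EUR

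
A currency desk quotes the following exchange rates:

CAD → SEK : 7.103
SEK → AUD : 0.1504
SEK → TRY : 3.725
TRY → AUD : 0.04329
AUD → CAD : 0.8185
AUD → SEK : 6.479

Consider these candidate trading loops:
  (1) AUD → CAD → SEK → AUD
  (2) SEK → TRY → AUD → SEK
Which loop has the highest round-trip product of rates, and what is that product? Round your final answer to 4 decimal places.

1.0448

(1) 0.8185 × 7.103 × 0.1504 = 0.87440
(2) 3.725 × 0.04329 × 6.479 = 1.04477
Highest is cycle (2) at 1.0448 (>1, arbitrage).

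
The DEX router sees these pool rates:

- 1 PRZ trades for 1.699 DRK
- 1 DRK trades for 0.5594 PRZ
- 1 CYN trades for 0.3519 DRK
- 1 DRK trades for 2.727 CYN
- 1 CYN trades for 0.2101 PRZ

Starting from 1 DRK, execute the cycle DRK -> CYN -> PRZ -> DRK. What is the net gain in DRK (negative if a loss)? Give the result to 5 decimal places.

1 DRK × 2.727 = 2.727 CYN
2.727 CYN × 0.2101 = 0.5729427 PRZ
0.5729427 PRZ × 1.699 = 0.9734296473 DRK
Net change: 0.9734296473 − 1 = -0.0265703527 DRK

-0.02657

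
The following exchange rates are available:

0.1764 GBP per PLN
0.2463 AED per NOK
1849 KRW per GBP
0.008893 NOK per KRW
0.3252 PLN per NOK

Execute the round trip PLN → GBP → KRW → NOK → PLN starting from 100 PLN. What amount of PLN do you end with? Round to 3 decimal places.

100 PLN × 0.1764 = 17.64 GBP
17.64 GBP × 1849 = 32616.36 KRW
32616.36 KRW × 0.008893 = 290.05728948 NOK
290.05728948 NOK × 0.3252 = 94.326630538896 PLN

94.327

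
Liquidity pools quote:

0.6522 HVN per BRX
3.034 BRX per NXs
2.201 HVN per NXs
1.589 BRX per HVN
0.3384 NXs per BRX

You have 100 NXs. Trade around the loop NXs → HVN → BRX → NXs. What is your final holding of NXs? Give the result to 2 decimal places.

118.35

100 NXs × 2.201 = 220.1 HVN
220.1 HVN × 1.589 = 349.7389 BRX
349.7389 BRX × 0.3384 = 118.35164376 NXs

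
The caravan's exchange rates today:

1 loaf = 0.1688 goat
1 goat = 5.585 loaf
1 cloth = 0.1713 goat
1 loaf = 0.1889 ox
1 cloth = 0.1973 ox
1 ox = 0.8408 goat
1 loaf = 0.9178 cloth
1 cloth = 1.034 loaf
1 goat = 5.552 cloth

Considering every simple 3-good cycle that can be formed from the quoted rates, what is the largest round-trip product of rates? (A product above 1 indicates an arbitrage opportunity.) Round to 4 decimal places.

cloth→loaf→goat→cloth: 1.034 × 0.1688 × 5.552 = 0.96904
ox→goat→cloth→ox: 0.8408 × 5.552 × 0.1973 = 0.92102
ox→goat→loaf→ox: 0.8408 × 5.585 × 0.1889 = 0.88705
cloth→goat→loaf→cloth: 0.1713 × 5.585 × 0.9178 = 0.87807
Maximum is cloth→loaf→goat→cloth at 0.9690; no arbitrage — every cycle loses value.

0.9690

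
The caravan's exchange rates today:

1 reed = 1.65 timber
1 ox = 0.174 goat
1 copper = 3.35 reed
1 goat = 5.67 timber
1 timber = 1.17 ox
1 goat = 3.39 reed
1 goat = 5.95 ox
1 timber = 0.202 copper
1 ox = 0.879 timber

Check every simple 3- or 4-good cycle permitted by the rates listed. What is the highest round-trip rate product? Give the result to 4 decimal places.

goat→timber→ox→goat: 5.67 × 1.17 × 0.174 = 1.15430
goat→reed→timber→ox→goat: 3.39 × 1.65 × 1.17 × 0.174 = 1.13872
copper→reed→timber→copper: 3.35 × 1.65 × 0.202 = 1.11656
Maximum is goat→timber→ox→goat at 1.1543; arbitrage exists.

1.1543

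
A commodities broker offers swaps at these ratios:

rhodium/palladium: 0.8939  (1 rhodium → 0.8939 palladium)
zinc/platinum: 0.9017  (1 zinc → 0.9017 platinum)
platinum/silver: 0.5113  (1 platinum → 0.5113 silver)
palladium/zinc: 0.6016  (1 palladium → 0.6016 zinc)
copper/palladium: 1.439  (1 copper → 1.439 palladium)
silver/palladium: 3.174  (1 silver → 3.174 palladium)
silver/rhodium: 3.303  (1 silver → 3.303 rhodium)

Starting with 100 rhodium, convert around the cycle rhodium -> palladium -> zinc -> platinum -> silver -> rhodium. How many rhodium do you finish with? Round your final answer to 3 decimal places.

81.892

100 rhodium × 0.8939 = 89.39 palladium
89.39 palladium × 0.6016 = 53.777024 zinc
53.777024 zinc × 0.9017 = 48.4907425408 platinum
48.4907425408 platinum × 0.5113 = 24.79331666111104 silver
24.79331666111104 silver × 3.303 = 81.89232493164976512 rhodium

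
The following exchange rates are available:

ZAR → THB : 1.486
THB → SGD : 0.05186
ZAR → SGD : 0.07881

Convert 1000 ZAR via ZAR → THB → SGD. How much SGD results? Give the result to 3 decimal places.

1000 ZAR × 1.486 = 1486 THB
1486 THB × 0.05186 = 77.06396 SGD

77.064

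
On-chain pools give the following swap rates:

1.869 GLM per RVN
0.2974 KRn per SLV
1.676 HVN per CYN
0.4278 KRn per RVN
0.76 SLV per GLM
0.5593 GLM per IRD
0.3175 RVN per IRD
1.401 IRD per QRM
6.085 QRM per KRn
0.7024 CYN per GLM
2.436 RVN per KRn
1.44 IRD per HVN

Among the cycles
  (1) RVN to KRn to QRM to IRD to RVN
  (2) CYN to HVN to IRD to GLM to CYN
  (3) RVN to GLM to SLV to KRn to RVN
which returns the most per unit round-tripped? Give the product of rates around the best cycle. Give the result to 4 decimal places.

(1) 0.4278 × 6.085 × 1.401 × 0.3175 = 1.15793
(2) 1.676 × 1.44 × 0.5593 × 0.7024 = 0.94813
(3) 1.869 × 0.76 × 0.2974 × 2.436 = 1.02906
Highest is cycle (1) at 1.1579 (>1, arbitrage).

1.1579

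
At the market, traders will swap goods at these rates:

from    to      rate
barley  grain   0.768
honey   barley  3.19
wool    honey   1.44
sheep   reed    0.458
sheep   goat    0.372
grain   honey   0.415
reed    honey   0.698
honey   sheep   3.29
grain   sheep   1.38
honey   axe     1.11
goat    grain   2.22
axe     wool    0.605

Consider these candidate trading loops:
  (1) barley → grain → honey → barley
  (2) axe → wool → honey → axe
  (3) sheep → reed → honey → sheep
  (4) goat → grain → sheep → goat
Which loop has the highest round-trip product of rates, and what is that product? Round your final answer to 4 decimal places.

1.1397

(1) 0.768 × 0.415 × 3.19 = 1.01672
(2) 0.605 × 1.44 × 1.11 = 0.96703
(3) 0.458 × 0.698 × 3.29 = 1.05176
(4) 2.22 × 1.38 × 0.372 = 1.13966
Highest is cycle (4) at 1.1397 (>1, arbitrage).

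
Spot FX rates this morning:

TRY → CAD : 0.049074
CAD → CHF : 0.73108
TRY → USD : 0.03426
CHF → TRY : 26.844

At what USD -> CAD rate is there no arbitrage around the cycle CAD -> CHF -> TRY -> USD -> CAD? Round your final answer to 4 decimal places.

1.4873

Known legs of the cycle: 0.73108 × 26.844 × 0.03426 = 0.6723563206752
For no arbitrage the full-cycle product must be 1, so the missing rate is 1 / 0.6723563206752 ≈ 1.487307.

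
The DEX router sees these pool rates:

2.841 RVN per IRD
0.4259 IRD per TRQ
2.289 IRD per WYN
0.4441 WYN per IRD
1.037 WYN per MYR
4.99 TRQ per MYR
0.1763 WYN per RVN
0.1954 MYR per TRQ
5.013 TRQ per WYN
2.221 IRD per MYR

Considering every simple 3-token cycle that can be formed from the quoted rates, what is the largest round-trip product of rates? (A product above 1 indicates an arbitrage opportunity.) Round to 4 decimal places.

RVN→WYN→IRD→RVN: 0.1763 × 2.289 × 2.841 = 1.14649
MYR→WYN→TRQ→MYR: 1.037 × 5.013 × 0.1954 = 1.01578
TRQ→IRD→WYN→TRQ: 0.4259 × 0.4441 × 5.013 = 0.94817
Maximum is RVN→WYN→IRD→RVN at 1.1465; arbitrage exists.

1.1465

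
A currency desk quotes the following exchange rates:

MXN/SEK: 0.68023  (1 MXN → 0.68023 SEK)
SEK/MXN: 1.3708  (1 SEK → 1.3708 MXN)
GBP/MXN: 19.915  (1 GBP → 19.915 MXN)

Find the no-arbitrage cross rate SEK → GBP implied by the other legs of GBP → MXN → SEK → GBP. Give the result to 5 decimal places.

0.07382

Known legs of the cycle: 19.915 × 0.68023 = 13.54678045
For no arbitrage the full-cycle product must be 1, so the missing rate is 1 / 13.54678045 ≈ 0.0738183.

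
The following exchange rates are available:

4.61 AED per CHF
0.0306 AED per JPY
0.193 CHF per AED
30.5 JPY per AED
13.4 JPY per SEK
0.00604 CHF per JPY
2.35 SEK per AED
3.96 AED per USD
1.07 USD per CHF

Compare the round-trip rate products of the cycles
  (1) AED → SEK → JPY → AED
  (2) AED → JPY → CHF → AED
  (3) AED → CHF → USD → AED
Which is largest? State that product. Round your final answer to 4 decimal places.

(1) 2.35 × 13.4 × 0.0306 = 0.96359
(2) 30.5 × 0.00604 × 4.61 = 0.84925
(3) 0.193 × 1.07 × 3.96 = 0.81778
Highest is cycle (1) at 0.9636 (≤1, no arbitrage).

0.9636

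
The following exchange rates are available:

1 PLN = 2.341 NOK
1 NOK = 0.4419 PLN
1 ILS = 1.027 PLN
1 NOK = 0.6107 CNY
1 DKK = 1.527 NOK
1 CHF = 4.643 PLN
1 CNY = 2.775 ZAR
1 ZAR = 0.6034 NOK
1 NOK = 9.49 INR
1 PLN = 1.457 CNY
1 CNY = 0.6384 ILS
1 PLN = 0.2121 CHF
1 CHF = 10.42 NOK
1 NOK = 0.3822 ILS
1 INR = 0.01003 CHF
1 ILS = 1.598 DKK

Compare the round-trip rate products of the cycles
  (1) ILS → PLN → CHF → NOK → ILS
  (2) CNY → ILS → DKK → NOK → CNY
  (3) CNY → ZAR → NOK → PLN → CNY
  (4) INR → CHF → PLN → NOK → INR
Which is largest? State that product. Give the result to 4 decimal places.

(1) 1.027 × 0.2121 × 10.42 × 0.3822 = 0.86750
(2) 0.6384 × 1.598 × 1.527 × 0.6107 = 0.95134
(3) 2.775 × 0.6034 × 0.4419 × 1.457 = 1.07808
(4) 0.01003 × 4.643 × 2.341 × 9.49 = 1.03459
Highest is cycle (3) at 1.0781 (>1, arbitrage).

1.0781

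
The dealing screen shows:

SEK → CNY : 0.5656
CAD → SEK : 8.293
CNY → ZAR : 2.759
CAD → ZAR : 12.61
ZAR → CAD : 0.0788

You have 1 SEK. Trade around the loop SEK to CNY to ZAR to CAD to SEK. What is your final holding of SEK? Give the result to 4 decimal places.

1 SEK × 0.5656 = 0.5656 CNY
0.5656 CNY × 2.759 = 1.5604904 ZAR
1.5604904 ZAR × 0.0788 = 0.12296664352 CAD
0.12296664352 CAD × 8.293 = 1.01976237471136 SEK

1.0198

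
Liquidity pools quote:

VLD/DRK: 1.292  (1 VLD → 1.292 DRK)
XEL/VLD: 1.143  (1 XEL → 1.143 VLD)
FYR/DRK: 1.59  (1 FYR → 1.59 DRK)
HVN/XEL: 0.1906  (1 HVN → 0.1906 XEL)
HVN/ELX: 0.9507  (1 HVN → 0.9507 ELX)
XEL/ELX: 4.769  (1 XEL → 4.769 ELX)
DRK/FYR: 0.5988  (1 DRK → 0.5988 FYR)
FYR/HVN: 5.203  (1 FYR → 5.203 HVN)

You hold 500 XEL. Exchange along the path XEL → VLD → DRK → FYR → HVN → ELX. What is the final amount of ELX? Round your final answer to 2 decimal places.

500 XEL × 1.143 = 571.5 VLD
571.5 VLD × 1.292 = 738.378 DRK
738.378 DRK × 0.5988 = 442.1407464 FYR
442.1407464 FYR × 5.203 = 2300.4583035192 HVN
2300.4583035192 HVN × 0.9507 = 2187.04570915570344 ELX

2187.05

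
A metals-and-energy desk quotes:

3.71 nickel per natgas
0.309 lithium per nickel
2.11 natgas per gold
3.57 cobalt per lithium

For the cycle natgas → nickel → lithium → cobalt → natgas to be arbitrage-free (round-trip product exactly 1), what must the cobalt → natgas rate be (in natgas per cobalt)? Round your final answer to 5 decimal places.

0.24434

Known legs of the cycle: 3.71 × 0.309 × 3.57 = 4.0926123
For no arbitrage the full-cycle product must be 1, so the missing rate is 1 / 4.0926123 ≈ 0.2443427.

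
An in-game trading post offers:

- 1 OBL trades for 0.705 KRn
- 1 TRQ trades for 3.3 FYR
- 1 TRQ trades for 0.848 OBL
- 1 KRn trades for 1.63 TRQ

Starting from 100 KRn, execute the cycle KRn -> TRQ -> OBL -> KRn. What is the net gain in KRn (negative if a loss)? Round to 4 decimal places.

-2.5521

100 KRn × 1.63 = 163 TRQ
163 TRQ × 0.848 = 138.224 OBL
138.224 OBL × 0.705 = 97.44792 KRn
Net change: 97.44792 − 100 = -2.55208 KRn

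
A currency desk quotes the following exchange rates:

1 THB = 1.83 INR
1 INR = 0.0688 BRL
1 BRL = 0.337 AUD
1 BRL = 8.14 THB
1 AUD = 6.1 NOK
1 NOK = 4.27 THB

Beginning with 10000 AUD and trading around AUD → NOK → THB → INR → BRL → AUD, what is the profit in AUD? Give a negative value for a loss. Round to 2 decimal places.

1051.65

10000 AUD × 6.1 = 61000 NOK
61000 NOK × 4.27 = 260470 THB
260470 THB × 1.83 = 476660.1 INR
476660.1 INR × 0.0688 = 32794.21488 BRL
32794.21488 BRL × 0.337 = 11051.65041456 AUD
Net change: 11051.65041456 − 10000 = 1051.65041456 AUD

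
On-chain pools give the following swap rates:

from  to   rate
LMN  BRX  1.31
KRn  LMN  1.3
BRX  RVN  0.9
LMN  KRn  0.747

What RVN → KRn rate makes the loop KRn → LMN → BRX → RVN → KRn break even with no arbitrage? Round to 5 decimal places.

Known legs of the cycle: 1.3 × 1.31 × 0.9 = 1.5327
For no arbitrage the full-cycle product must be 1, so the missing rate is 1 / 1.5327 ≈ 0.6524434.

0.65244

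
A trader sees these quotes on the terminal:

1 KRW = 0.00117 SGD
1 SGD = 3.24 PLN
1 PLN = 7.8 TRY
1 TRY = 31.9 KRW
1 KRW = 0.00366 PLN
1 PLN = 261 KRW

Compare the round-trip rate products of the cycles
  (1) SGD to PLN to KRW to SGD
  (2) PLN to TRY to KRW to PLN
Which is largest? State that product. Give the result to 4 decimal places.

0.9894

(1) 3.24 × 261 × 0.00117 = 0.98940
(2) 7.8 × 31.9 × 0.00366 = 0.91068
Highest is cycle (1) at 0.9894 (≤1, no arbitrage).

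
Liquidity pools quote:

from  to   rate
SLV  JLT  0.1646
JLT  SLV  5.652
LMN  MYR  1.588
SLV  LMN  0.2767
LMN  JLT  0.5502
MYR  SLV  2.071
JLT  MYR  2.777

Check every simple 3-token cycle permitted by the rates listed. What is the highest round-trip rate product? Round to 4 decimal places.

0.9466

MYR→SLV→JLT→MYR: 2.071 × 0.1646 × 2.777 = 0.94664
LMN→MYR→SLV→LMN: 1.588 × 2.071 × 0.2767 = 0.91000
LMN→JLT→SLV→LMN: 0.5502 × 5.652 × 0.2767 = 0.86046
Maximum is MYR→SLV→JLT→MYR at 0.9466; no arbitrage — every cycle loses value.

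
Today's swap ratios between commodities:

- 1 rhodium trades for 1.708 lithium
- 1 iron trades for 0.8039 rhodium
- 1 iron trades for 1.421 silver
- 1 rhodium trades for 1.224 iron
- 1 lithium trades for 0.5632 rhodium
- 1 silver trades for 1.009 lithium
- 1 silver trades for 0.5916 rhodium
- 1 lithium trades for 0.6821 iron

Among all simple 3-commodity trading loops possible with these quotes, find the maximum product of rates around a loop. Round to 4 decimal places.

rhodium→iron→silver→rhodium: 1.224 × 1.421 × 0.5916 = 1.02897
silver→lithium→iron→silver: 1.009 × 0.6821 × 1.421 = 0.97799
rhodium→lithium→iron→rhodium: 1.708 × 0.6821 × 0.8039 = 0.93657
Maximum is rhodium→iron→silver→rhodium at 1.0290; arbitrage exists.

1.0290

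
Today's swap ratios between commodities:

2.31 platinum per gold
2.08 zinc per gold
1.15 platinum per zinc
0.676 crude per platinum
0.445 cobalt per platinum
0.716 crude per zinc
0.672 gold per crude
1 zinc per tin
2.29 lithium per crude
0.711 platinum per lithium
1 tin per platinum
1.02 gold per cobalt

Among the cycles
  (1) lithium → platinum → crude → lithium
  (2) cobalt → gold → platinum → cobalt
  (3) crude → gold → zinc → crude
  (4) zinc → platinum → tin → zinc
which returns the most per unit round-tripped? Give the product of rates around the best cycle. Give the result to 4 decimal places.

1.1500

(1) 0.711 × 0.676 × 2.29 = 1.10066
(2) 1.02 × 2.31 × 0.445 = 1.04851
(3) 0.672 × 2.08 × 0.716 = 1.00080
(4) 1.15 × 1 × 1 = 1.15000
Highest is cycle (4) at 1.1500 (>1, arbitrage).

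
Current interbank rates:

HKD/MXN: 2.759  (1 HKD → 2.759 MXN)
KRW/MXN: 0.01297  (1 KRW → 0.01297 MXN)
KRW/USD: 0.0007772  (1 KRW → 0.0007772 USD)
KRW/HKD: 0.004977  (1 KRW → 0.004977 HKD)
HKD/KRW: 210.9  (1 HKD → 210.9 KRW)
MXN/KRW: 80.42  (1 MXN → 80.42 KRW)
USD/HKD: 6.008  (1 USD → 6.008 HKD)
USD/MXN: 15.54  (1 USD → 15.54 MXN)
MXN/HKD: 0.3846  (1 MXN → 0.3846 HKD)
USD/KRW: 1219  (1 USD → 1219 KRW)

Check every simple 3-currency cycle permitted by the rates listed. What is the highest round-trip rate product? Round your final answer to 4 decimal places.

HKD→MXN→KRW→HKD: 2.759 × 80.42 × 0.004977 = 1.10429
HKD→KRW→MXN→HKD: 210.9 × 0.01297 × 0.3846 = 1.05202
HKD→KRW→USD→HKD: 210.9 × 0.0007772 × 6.008 = 0.98478
KRW→USD→MXN→KRW: 0.0007772 × 15.54 × 80.42 = 0.97129
Maximum is HKD→MXN→KRW→HKD at 1.1043; arbitrage exists.

1.1043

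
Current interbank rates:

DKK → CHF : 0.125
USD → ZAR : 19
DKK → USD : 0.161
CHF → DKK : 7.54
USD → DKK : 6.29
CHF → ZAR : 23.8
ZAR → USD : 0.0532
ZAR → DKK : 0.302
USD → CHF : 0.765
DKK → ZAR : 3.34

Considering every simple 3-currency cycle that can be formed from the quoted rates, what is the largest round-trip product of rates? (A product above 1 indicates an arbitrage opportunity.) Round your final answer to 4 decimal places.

USD→DKK→ZAR→USD: 6.29 × 3.34 × 0.0532 = 1.11766
CHF→ZAR→USD→CHF: 23.8 × 0.0532 × 0.765 = 0.96861
CHF→DKK→USD→CHF: 7.54 × 0.161 × 0.765 = 0.92866
USD→ZAR→DKK→USD: 19 × 0.302 × 0.161 = 0.92382
CHF→ZAR→DKK→CHF: 23.8 × 0.302 × 0.125 = 0.89845
Maximum is USD→DKK→ZAR→USD at 1.1177; arbitrage exists.

1.1177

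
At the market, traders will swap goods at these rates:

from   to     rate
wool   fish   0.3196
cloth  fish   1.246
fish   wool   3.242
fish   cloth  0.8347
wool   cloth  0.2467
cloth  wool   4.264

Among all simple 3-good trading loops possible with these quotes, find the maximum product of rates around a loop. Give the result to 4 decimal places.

1.1375

fish→cloth→wool→fish: 0.8347 × 4.264 × 0.3196 = 1.13751
fish→wool→cloth→fish: 3.242 × 0.2467 × 1.246 = 0.99655
Maximum is fish→cloth→wool→fish at 1.1375; arbitrage exists.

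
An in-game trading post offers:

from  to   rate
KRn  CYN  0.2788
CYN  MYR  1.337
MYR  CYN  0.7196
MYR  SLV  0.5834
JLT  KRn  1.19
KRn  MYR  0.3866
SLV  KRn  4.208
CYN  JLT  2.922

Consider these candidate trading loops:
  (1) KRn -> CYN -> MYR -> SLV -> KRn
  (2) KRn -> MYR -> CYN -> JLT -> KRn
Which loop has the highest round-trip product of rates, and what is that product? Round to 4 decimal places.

0.9673

(1) 0.2788 × 1.337 × 0.5834 × 4.208 = 0.91510
(2) 0.3866 × 0.7196 × 2.922 × 1.19 = 0.96734
Highest is cycle (2) at 0.9673 (≤1, no arbitrage).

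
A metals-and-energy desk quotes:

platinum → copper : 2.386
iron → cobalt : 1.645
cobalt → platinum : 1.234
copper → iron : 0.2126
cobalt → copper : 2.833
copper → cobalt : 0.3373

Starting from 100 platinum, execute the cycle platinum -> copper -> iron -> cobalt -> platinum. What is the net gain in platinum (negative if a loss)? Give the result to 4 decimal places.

100 platinum × 2.386 = 238.6 copper
238.6 copper × 0.2126 = 50.72636 iron
50.72636 iron × 1.645 = 83.4448622 cobalt
83.4448622 cobalt × 1.234 = 102.9709599548 platinum
Net change: 102.9709599548 − 100 = 2.9709599548 platinum

2.9710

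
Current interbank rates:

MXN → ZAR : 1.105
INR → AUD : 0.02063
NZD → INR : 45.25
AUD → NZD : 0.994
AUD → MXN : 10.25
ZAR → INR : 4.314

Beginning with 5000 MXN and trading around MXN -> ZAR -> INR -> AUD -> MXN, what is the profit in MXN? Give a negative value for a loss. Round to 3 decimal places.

40.058

5000 MXN × 1.105 = 5525 ZAR
5525 ZAR × 4.314 = 23834.85 INR
23834.85 INR × 0.02063 = 491.7129555 AUD
491.7129555 AUD × 10.25 = 5040.057793875 MXN
Net change: 5040.057793875 − 5000 = 40.057793875 MXN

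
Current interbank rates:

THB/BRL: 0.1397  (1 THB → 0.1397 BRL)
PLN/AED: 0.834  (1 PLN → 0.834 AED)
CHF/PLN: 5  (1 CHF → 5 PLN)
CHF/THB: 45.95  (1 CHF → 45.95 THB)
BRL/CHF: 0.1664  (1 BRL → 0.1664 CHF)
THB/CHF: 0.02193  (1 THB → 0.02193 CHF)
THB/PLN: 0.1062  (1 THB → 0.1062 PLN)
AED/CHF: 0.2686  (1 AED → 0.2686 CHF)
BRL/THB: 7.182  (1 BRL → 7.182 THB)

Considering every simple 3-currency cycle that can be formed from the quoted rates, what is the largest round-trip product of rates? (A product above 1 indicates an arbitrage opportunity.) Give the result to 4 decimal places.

AED→CHF→PLN→AED: 0.2686 × 5 × 0.834 = 1.12006
THB→BRL→CHF→THB: 0.1397 × 0.1664 × 45.95 = 1.06816
Maximum is AED→CHF→PLN→AED at 1.1201; arbitrage exists.

1.1201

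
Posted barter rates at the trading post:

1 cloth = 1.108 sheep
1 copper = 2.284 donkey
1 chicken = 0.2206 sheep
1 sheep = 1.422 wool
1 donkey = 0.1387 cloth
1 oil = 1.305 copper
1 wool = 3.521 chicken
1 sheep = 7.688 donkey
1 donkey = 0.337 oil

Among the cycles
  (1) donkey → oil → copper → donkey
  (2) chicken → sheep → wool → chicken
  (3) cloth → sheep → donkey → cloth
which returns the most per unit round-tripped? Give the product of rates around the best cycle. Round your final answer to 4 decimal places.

(1) 0.337 × 1.305 × 2.284 = 1.00447
(2) 0.2206 × 1.422 × 3.521 = 1.10451
(3) 1.108 × 7.688 × 0.1387 = 1.18149
Highest is cycle (3) at 1.1815 (>1, arbitrage).

1.1815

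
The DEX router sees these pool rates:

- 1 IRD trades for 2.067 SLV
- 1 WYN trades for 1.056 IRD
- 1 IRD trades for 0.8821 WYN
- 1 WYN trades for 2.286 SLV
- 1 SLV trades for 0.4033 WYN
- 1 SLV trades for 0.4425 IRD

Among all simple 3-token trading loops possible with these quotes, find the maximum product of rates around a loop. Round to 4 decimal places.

WYN→SLV→IRD→WYN: 2.286 × 0.4425 × 0.8821 = 0.89229
WYN→IRD→SLV→WYN: 1.056 × 2.067 × 0.4033 = 0.88030
Maximum is WYN→SLV→IRD→WYN at 0.8923; no arbitrage — every cycle loses value.

0.8923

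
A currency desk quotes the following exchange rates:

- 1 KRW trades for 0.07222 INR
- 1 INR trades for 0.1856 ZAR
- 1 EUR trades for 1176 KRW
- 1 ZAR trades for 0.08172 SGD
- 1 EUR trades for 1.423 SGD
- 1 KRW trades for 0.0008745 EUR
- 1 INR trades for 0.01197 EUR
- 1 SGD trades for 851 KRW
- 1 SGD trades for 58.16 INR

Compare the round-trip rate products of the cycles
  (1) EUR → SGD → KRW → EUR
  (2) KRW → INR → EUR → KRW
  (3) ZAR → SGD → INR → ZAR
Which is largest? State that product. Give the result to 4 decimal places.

1.0590

(1) 1.423 × 851 × 0.0008745 = 1.05900
(2) 0.07222 × 0.01197 × 1176 = 1.01662
(3) 0.08172 × 58.16 × 0.1856 = 0.88213
Highest is cycle (1) at 1.0590 (>1, arbitrage).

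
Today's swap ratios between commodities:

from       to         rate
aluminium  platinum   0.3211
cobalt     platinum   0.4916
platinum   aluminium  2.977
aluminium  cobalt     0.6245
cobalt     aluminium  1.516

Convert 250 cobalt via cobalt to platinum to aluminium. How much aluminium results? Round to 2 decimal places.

365.87

250 cobalt × 0.4916 = 122.9 platinum
122.9 platinum × 2.977 = 365.8733 aluminium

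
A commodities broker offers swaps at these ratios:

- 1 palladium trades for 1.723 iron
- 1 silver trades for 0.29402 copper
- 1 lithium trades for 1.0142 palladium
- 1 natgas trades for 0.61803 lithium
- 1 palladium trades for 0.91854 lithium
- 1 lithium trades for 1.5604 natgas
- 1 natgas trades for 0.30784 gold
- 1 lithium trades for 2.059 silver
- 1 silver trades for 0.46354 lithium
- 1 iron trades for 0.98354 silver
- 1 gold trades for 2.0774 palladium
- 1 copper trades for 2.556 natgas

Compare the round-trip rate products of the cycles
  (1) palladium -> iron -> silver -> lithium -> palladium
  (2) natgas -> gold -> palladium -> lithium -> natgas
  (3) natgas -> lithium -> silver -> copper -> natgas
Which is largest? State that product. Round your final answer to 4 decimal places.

0.9563

(1) 1.723 × 0.98354 × 0.46354 × 1.0142 = 0.79669
(2) 0.30784 × 2.0774 × 0.91854 × 1.5604 = 0.91660
(3) 0.61803 × 2.059 × 0.29402 × 2.556 = 0.95632
Highest is cycle (3) at 0.9563 (≤1, no arbitrage).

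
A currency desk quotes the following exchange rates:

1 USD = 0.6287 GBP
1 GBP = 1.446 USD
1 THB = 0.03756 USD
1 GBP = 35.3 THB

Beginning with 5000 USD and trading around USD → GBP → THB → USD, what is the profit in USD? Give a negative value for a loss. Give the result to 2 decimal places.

5000 USD × 0.6287 = 3143.5 GBP
3143.5 GBP × 35.3 = 110965.55 THB
110965.55 THB × 0.03756 = 4167.866058 USD
Net change: 4167.866058 − 5000 = -832.133942 USD

-832.13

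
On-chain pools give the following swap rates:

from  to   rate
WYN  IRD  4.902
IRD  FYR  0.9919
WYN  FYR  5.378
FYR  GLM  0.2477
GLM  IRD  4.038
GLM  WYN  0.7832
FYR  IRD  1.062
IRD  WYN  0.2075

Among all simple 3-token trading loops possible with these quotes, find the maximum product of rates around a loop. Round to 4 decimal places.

IRD→WYN→FYR→IRD: 0.2075 × 5.378 × 1.062 = 1.18512
FYR→GLM→WYN→FYR: 0.2477 × 0.7832 × 5.378 = 1.04332
IRD→FYR→GLM→IRD: 0.9919 × 0.2477 × 4.038 = 0.99211
Maximum is IRD→WYN→FYR→IRD at 1.1851; arbitrage exists.

1.1851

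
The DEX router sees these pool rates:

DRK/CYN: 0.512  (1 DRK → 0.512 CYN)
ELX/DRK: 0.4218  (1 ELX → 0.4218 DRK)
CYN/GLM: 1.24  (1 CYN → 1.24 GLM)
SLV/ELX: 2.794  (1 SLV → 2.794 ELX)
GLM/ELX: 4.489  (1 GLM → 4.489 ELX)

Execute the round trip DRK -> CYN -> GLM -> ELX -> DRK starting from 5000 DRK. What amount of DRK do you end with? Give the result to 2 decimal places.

5000 DRK × 0.512 = 2560 CYN
2560 CYN × 1.24 = 3174.4 GLM
3174.4 GLM × 4.489 = 14249.8816 ELX
14249.8816 ELX × 0.4218 = 6010.60005888 DRK

6010.60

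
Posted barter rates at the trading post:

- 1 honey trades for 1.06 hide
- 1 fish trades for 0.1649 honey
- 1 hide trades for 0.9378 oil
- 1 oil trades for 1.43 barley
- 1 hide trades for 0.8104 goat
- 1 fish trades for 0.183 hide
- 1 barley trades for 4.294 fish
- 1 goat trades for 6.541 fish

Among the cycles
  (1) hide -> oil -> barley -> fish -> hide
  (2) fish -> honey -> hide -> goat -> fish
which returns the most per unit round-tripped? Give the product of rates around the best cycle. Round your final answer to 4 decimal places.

1.0538

(1) 0.9378 × 1.43 × 4.294 × 0.183 = 1.05380
(2) 0.1649 × 1.06 × 0.8104 × 6.541 = 0.92655
Highest is cycle (1) at 1.0538 (>1, arbitrage).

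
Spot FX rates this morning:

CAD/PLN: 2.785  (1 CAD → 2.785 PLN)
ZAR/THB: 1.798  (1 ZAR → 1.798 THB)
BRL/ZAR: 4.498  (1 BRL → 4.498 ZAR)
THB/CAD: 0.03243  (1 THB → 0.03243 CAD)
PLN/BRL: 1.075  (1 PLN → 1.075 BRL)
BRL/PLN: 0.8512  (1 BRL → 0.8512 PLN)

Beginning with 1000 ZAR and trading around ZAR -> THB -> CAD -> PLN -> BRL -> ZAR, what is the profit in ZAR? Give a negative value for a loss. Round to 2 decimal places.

-214.78

1000 ZAR × 1.798 = 1798 THB
1798 THB × 0.03243 = 58.30914 CAD
58.30914 CAD × 2.785 = 162.3909549 PLN
162.3909549 PLN × 1.075 = 174.5702765175 BRL
174.5702765175 BRL × 4.498 = 785.217103775715 ZAR
Net change: 785.217103775715 − 1000 = -214.782896224285 ZAR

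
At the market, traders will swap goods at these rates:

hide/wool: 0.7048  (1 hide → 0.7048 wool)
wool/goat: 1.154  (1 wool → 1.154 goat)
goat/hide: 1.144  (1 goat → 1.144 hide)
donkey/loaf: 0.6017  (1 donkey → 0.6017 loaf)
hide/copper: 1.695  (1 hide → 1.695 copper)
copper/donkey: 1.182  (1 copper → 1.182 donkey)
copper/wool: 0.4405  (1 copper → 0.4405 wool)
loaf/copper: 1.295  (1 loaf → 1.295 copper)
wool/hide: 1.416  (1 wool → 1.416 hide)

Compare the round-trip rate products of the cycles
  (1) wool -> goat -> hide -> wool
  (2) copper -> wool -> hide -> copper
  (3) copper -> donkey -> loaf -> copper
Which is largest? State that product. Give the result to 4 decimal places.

1.0573

(1) 1.154 × 1.144 × 0.7048 = 0.93046
(2) 0.4405 × 1.416 × 1.695 = 1.05725
(3) 1.182 × 0.6017 × 1.295 = 0.92102
Highest is cycle (2) at 1.0573 (>1, arbitrage).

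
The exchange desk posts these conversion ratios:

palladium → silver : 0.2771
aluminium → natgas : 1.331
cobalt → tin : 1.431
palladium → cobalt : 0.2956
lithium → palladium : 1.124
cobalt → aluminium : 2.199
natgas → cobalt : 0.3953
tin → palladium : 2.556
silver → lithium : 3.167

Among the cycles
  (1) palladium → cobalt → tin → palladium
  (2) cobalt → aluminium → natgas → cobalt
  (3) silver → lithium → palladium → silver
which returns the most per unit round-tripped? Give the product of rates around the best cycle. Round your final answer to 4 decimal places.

(1) 0.2956 × 1.431 × 2.556 = 1.08120
(2) 2.199 × 1.331 × 0.3953 = 1.15699
(3) 3.167 × 1.124 × 0.2771 = 0.98640
Highest is cycle (2) at 1.1570 (>1, arbitrage).

1.1570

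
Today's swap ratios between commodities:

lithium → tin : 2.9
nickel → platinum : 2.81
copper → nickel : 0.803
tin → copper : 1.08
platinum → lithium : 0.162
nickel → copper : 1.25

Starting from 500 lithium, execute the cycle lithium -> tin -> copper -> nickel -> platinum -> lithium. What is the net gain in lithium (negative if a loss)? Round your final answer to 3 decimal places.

72.438

500 lithium × 2.9 = 1450 tin
1450 tin × 1.08 = 1566 copper
1566 copper × 0.803 = 1257.498 nickel
1257.498 nickel × 2.81 = 3533.56938 platinum
3533.56938 platinum × 0.162 = 572.43823956 lithium
Net change: 572.43823956 − 500 = 72.43823956 lithium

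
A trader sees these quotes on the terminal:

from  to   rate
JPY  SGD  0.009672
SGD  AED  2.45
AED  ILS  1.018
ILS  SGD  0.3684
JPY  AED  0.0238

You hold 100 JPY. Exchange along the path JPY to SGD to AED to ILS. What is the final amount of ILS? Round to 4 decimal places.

100 JPY × 0.009672 = 0.9672 SGD
0.9672 SGD × 2.45 = 2.36964 AED
2.36964 AED × 1.018 = 2.41229352 ILS

2.4123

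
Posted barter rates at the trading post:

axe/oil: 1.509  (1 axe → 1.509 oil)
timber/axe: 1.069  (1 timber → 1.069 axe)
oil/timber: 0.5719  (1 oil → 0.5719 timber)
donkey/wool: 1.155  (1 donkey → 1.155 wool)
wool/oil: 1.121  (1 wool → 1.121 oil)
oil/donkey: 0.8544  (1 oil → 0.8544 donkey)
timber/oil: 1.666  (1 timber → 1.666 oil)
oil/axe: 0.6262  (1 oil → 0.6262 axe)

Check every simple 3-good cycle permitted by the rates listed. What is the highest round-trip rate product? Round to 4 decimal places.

1.1062

donkey→wool→oil→donkey: 1.155 × 1.121 × 0.8544 = 1.10624
oil→timber→axe→oil: 0.5719 × 1.069 × 1.509 = 0.92254
Maximum is donkey→wool→oil→donkey at 1.1062; arbitrage exists.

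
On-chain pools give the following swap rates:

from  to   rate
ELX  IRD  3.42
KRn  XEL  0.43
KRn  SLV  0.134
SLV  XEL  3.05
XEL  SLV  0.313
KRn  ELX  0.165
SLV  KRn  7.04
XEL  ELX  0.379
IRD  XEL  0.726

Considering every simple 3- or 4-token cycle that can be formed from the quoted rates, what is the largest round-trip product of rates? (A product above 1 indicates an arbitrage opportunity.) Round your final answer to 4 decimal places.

KRn→XEL→SLV→KRn: 0.43 × 0.313 × 7.04 = 0.94751
IRD→XEL→ELX→IRD: 0.726 × 0.379 × 3.42 = 0.94103
Maximum is KRn→XEL→SLV→KRn at 0.9475; no arbitrage — every cycle loses value.

0.9475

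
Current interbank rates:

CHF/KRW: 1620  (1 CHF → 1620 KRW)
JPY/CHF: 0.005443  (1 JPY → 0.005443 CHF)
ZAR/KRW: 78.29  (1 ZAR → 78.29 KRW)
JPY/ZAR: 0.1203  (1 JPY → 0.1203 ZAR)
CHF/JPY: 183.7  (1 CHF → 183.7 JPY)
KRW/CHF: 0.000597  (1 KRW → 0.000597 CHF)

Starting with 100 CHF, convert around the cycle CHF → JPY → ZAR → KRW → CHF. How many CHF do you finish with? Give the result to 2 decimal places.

103.29

100 CHF × 183.7 = 18370 JPY
18370 JPY × 0.1203 = 2209.911 ZAR
2209.911 ZAR × 78.29 = 173013.93219 KRW
173013.93219 KRW × 0.000597 = 103.28931751743 CHF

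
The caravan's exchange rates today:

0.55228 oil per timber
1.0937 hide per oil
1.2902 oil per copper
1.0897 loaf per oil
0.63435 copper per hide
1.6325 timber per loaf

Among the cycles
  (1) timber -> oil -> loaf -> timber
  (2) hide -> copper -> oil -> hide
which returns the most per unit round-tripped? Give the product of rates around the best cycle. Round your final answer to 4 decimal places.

(1) 0.55228 × 1.0897 × 1.6325 = 0.98247
(2) 0.63435 × 1.2902 × 1.0937 = 0.89513
Highest is cycle (1) at 0.9825 (≤1, no arbitrage).

0.9825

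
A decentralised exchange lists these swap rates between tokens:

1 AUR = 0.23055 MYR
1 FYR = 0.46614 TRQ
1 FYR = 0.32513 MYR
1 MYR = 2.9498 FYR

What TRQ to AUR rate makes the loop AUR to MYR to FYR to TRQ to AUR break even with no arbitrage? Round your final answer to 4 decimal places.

3.1545

Known legs of the cycle: 0.23055 × 2.9498 × 0.46614 = 0.3170108084346
For no arbitrage the full-cycle product must be 1, so the missing rate is 1 / 0.3170108084346 ≈ 3.154467.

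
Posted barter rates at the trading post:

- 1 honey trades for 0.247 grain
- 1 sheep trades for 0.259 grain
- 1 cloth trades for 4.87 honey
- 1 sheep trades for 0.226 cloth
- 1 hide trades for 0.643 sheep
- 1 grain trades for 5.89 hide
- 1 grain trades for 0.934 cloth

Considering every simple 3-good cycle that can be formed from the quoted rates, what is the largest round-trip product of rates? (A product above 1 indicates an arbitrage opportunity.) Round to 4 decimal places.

grain→cloth→honey→grain: 0.934 × 4.87 × 0.247 = 1.12350
sheep→grain→hide→sheep: 0.259 × 5.89 × 0.643 = 0.98090
Maximum is grain→cloth→honey→grain at 1.1235; arbitrage exists.

1.1235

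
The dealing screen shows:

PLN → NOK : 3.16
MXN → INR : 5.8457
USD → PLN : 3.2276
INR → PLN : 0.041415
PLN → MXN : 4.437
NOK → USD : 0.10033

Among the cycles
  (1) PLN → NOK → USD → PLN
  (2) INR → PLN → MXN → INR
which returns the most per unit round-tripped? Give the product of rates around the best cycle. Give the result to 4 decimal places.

1.0742

(1) 3.16 × 0.10033 × 3.2276 = 1.02329
(2) 0.041415 × 4.437 × 5.8457 = 1.07420
Highest is cycle (2) at 1.0742 (>1, arbitrage).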